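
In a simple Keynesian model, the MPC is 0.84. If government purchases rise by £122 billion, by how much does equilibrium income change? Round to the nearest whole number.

ΔY ≈ 763

The multiplier is 1/(1 − MPC) = 1/0.16.
ΔY = 122/0.16 = 762.50 ≈ 763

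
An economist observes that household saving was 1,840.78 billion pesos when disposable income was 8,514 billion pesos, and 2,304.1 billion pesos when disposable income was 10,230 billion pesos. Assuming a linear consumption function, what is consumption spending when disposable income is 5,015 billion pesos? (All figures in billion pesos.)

C = 4118.95

MPS = ΔS/ΔY = (2304.1 − 1840.78)/(10230 − 8514) = 463.32/1716 = 0.27
MPC = 1 − MPS = 0.73
Autonomous saving = 1840.78 − 0.27(8514) = -458, so a = 458
C = 458 + 0.73(5015) = 458 + 3660.95 = 4118.95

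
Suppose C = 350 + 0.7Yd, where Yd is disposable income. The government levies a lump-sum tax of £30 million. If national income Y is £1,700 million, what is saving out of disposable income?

Yd = Y − T = 1700 − 30 = 1670
C = 350 + 0.7(1670) = 350 + 1169 = 1519
S = Yd − C = 1670 − 1519 = 151

S = 151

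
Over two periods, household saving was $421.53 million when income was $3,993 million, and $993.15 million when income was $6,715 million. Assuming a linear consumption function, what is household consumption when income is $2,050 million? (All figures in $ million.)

MPS = ΔS/ΔY = (993.15 − 421.53)/(6715 − 3993) = 571.62/2722 = 0.21
MPC = 1 − MPS = 0.79
Autonomous saving = 421.53 − 0.21(3993) = -417, so a = 417
C = 417 + 0.79(2050) = 417 + 1619.5 = 2036.5

C = 2036.5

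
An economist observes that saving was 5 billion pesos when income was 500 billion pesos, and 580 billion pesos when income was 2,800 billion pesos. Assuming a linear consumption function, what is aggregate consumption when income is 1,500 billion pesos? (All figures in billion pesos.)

MPS = ΔS/ΔY = (580 − 5)/(2800 − 500) = 575/2300 = 0.25
MPC = 1 − MPS = 0.75
Autonomous saving = 5 − 0.25(500) = -120, so a = 120
C = 120 + 0.75(1500) = 120 + 1125 = 1245

C = 1245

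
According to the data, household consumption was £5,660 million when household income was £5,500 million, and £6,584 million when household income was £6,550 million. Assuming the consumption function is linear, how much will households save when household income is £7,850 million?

S = 122

MPC = (6584 − 5660)/(6550 − 5500) = 924/1050 = 0.88
a = 5660 − 0.88(5500) = 5660 − 4840 = 820
C = 820 + 0.88(7850) = 7728
S = 7850 − 7728 = 122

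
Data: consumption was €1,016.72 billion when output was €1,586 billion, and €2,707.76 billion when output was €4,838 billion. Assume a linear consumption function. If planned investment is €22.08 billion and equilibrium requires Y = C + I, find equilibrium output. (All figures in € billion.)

MPC = (2707.76 − 1016.72)/(4838 − 1586) = 1691.04/3252 = 0.52
a = 1016.72 − 0.52(1586) = 192
Equilibrium: Y = 192 + 0.52Y + 22.08
0.48Y = 214.08, so Y = 214.08/0.48 = 446

Y = 446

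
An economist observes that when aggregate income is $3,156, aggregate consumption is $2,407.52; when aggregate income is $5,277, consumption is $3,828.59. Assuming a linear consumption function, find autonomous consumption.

MPC = ΔC/ΔY = (3828.59 − 2407.52)/(5277 − 3156) = 1421.07/2121 = 0.67
a = C − MPC·Y = 2407.52 − 0.67(3156) = 2407.52 − 2114.52 = 293

a = 293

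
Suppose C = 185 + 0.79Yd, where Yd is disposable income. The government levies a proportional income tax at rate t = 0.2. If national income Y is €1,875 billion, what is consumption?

C = 1370

Yd = (1 − 0.2)(1875) = 0.8(1875) = 1500
C = 185 + 0.79(1500) = 185 + 1185 = 1370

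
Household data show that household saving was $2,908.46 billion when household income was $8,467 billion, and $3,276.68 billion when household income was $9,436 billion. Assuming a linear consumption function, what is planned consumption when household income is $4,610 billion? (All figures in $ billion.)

MPS = ΔS/ΔY = (3276.68 − 2908.46)/(9436 − 8467) = 368.22/969 = 0.38
MPC = 1 − MPS = 0.62
Autonomous saving = 2908.46 − 0.38(8467) = -309, so a = 309
C = 309 + 0.62(4610) = 309 + 2858.2 = 3167.2

C = 3167.2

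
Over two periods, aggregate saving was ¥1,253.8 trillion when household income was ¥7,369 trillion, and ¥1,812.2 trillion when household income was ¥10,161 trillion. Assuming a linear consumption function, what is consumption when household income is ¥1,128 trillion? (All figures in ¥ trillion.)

MPS = ΔS/ΔY = (1812.2 − 1253.8)/(10161 − 7369) = 558.4/2792 = 0.2
MPC = 1 − MPS = 0.8
Autonomous saving = 1253.8 − 0.2(7369) = -220, so a = 220
C = 220 + 0.8(1128) = 220 + 902.4 = 1122.4

C = 1122.4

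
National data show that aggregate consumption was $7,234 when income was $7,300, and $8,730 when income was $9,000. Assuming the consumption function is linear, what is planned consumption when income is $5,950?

C = 6046

MPC = (8730 − 7234)/(9000 − 7300) = 1496/1700 = 0.88
a = 7234 − 0.88(7300) = 7234 − 6424 = 810
C = 810 + 0.88(5950) = 810 + 5236 = 6046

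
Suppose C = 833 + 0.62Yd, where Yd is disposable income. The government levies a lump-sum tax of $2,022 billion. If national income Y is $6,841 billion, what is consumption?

Yd = Y − T = 6841 − 2022 = 4819
C = 833 + 0.62(4819) = 833 + 2987.78 = 3820.78

C = 3820.78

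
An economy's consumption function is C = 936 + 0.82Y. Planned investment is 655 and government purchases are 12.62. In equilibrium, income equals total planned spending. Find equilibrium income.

Y = C + I + G = 936 + 0.82Y + 655 + 12.62
Y − 0.82Y = 1603.62
0.18Y = 1603.62, so Y = 1603.62/0.18 = 8909

Y = 8909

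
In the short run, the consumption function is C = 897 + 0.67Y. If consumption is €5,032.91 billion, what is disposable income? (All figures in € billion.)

897 + 0.67Y = 5032.91
0.67Y = 4135.91, so Y = 4135.91/0.67 = 6173

Y = 6173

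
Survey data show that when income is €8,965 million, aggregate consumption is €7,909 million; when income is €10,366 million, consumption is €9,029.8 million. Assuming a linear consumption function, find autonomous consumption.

a = 737

MPC = ΔC/ΔY = (9029.8 − 7909)/(10366 − 8965) = 1120.8/1401 = 0.8
a = C − MPC·Y = 7909 − 0.8(8965) = 7909 − 7172 = 737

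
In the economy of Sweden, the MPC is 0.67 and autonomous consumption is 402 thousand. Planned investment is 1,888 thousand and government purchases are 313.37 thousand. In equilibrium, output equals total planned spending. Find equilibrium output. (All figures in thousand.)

Y = 7889

Y = C + I + G = 402 + 0.67Y + 1888 + 313.37
Y − 0.67Y = 2603.37
0.33Y = 2603.37, so Y = 2603.37/0.33 = 7889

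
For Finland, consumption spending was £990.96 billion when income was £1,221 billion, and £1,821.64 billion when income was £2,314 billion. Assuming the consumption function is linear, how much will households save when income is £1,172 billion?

MPC = (1821.64 − 990.96)/(2314 − 1221) = 830.68/1093 = 0.76
a = 990.96 − 0.76(1221) = 990.96 − 927.96 = 63
C = 63 + 0.76(1172) = 953.72
S = 1172 − 953.72 = 218.28

S = 218.28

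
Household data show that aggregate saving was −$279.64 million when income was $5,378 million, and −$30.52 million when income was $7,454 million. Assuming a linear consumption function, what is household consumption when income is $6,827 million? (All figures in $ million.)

MPS = ΔS/ΔY = (-30.52 − (-279.64))/(7454 − 5378) = 249.12/2076 = 0.12
MPC = 1 − MPS = 0.88
Autonomous saving = -279.64 − 0.12(5378) = -925, so a = 925
C = 925 + 0.88(6827) = 925 + 6007.76 = 6932.76

C = 6932.76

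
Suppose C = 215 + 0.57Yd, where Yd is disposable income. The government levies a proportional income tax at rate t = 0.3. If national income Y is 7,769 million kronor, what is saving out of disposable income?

S = 2123.469

Yd = (1 − 0.3)(7769) = 0.7(7769) = 5438.3
C = 215 + 0.57(5438.3) = 215 + 3099.831 = 3314.831
S = Yd − C = 5438.3 − 3314.831 = 2123.469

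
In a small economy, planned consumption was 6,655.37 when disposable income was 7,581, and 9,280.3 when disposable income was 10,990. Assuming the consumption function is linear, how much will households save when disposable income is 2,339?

MPC = (9280.3 − 6655.37)/(10990 − 7581) = 2624.93/3409 = 0.77
a = 6655.37 − 0.77(7581) = 6655.37 − 5837.37 = 818
C = 818 + 0.77(2339) = 2619.03
S = 2339 − 2619.03 = -280.03

S = -280.03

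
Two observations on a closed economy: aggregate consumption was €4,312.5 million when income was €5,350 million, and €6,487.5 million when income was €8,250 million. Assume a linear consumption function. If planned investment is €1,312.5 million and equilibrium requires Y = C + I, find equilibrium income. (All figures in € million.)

Y = 6450

MPC = (6487.5 − 4312.5)/(8250 − 5350) = 2175/2900 = 0.75
a = 4312.5 − 0.75(5350) = 300
Equilibrium: Y = 300 + 0.75Y + 1312.5
0.25Y = 1612.5, so Y = 1612.5/0.25 = 6450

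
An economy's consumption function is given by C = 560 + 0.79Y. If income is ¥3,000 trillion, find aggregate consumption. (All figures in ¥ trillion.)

C = 2930

C = 560 + 0.79(3000) = 560 + 2370 = 2930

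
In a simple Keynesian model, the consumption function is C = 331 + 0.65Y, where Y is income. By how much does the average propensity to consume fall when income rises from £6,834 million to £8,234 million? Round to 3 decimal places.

ΔAPC = 0.008

At Y = 6834: C = 331 + 0.65(6834) = 4773.1, APC = 4773.1/6834 = 0.6984
At Y = 8234: C = 5683.1, APC = 5683.1/8234 = 0.6902
Fall in APC = 0.6984 − 0.6902 = 0.0082 ≈ 0.008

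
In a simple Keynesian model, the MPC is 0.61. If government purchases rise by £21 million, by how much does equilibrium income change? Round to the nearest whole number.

The multiplier is 1/(1 − MPC) = 1/0.39.
ΔY = 21/0.39 = 53.85 ≈ 54

ΔY ≈ 54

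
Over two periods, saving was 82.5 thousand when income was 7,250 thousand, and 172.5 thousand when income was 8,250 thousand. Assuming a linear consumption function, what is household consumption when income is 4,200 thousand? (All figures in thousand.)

MPS = ΔS/ΔY = (172.5 − 82.5)/(8250 − 7250) = 90/1000 = 0.09
MPC = 1 − MPS = 0.91
Autonomous saving = 82.5 − 0.09(7250) = -570, so a = 570
C = 570 + 0.91(4200) = 570 + 3822 = 4392

C = 4392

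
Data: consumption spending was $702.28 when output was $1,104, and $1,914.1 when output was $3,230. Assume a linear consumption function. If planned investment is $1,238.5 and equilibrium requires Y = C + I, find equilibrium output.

MPC = (1914.1 − 702.28)/(3230 − 1104) = 1211.82/2126 = 0.57
a = 702.28 − 0.57(1104) = 73
Equilibrium: Y = 73 + 0.57Y + 1238.5
0.43Y = 1311.5, so Y = 1311.5/0.43 = 3050

Y = 3050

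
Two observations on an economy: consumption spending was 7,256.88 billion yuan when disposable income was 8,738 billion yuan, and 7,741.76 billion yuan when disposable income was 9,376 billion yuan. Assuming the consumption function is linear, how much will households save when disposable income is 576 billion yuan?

S = -477.76

MPC = (7741.76 − 7256.88)/(9376 − 8738) = 484.88/638 = 0.76
a = 7256.88 − 0.76(8738) = 7256.88 − 6640.88 = 616
C = 616 + 0.76(576) = 1053.76
S = 576 − 1053.76 = -477.76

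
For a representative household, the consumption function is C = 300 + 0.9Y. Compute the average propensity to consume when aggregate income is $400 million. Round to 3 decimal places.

APC = 1.650

C = 300 + 0.9(400) = 660
APC = C/Y = 660/400 = 1.650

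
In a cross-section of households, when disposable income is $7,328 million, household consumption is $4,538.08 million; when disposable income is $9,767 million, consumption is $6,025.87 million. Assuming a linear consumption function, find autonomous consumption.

MPC = ΔC/ΔY = (6025.87 − 4538.08)/(9767 − 7328) = 1487.79/2439 = 0.61
a = C − MPC·Y = 4538.08 − 0.61(7328) = 4538.08 − 4470.08 = 68

a = 68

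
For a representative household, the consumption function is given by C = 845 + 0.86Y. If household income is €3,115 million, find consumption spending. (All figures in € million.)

C = 3523.9

C = 845 + 0.86(3115) = 845 + 2678.9 = 3523.9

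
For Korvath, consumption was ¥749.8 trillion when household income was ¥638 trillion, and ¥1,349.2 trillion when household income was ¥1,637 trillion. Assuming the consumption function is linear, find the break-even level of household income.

MPC = (1349.2 − 749.8)/(1637 − 638) = 599.4/999 = 0.6
a = 749.8 − 0.6(638) = 749.8 − 382.8 = 367
Break-even: Y = a/(1−MPC) = 367/0.4 = 917.5

Y = 917.5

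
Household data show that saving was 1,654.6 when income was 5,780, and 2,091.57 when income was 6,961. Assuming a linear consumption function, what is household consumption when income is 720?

C = 937.6

MPS = ΔS/ΔY = (2091.57 − 1654.6)/(6961 − 5780) = 436.97/1181 = 0.37
MPC = 1 − MPS = 0.63
Autonomous saving = 1654.6 − 0.37(5780) = -484, so a = 484
C = 484 + 0.63(720) = 484 + 453.6 = 937.6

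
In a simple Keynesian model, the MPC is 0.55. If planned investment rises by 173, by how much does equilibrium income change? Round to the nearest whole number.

The multiplier is 1/(1 − MPC) = 1/0.45.
ΔY = 173/0.45 = 384.44 ≈ 384

ΔY ≈ 384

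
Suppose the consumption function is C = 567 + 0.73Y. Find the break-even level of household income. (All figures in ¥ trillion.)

At break-even, C = Y: 567 + 0.73Y = Y
0.27Y = 567, so Y = 567/0.27 = 2100

Y = 2100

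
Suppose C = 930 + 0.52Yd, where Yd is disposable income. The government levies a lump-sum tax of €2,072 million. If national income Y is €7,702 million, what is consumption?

Yd = Y − T = 7702 − 2072 = 5630
C = 930 + 0.52(5630) = 930 + 2927.6 = 3857.6

C = 3857.6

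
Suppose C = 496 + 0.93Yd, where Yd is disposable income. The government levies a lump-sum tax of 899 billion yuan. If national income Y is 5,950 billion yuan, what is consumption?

Yd = Y − T = 5950 − 899 = 5051
C = 496 + 0.93(5051) = 496 + 4697.43 = 5193.43

C = 5193.43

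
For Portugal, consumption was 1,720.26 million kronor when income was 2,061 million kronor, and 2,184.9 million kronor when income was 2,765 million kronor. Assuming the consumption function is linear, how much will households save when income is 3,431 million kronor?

S = 806.54

MPC = (2184.9 − 1720.26)/(2765 − 2061) = 464.64/704 = 0.66
a = 1720.26 − 0.66(2061) = 1720.26 − 1360.26 = 360
C = 360 + 0.66(3431) = 2624.46
S = 3431 − 2624.46 = 806.54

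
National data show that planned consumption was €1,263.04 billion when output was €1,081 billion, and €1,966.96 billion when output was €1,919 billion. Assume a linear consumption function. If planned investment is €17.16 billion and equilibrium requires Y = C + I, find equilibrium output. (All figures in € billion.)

MPC = (1966.96 − 1263.04)/(1919 − 1081) = 703.92/838 = 0.84
a = 1263.04 − 0.84(1081) = 355
Equilibrium: Y = 355 + 0.84Y + 17.16
0.16Y = 372.16, so Y = 372.16/0.16 = 2326

Y = 2326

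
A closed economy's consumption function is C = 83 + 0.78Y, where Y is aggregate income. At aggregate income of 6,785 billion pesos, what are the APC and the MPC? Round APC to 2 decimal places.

MPC = 0.78 (the slope of the consumption function)
C = 83 + 0.78(6785) = 5375.3, so APC = 5375.3/6785 = 0.79

APC = 0.79; MPC = 0.78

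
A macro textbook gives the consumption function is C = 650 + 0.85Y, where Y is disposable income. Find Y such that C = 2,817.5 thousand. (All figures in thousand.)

650 + 0.85Y = 2817.5
0.85Y = 2167.5, so Y = 2167.5/0.85 = 2550

Y = 2550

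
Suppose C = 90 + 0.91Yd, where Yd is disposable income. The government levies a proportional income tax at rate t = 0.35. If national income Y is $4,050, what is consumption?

Yd = (1 − 0.35)(4050) = 0.65(4050) = 2632.5
C = 90 + 0.91(2632.5) = 90 + 2395.575 = 2485.575

C = 2485.575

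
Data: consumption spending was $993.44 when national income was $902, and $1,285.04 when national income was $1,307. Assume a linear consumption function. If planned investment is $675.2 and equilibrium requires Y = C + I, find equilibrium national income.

Y = 3640

MPC = (1285.04 − 993.44)/(1307 − 902) = 291.6/405 = 0.72
a = 993.44 − 0.72(902) = 344
Equilibrium: Y = 344 + 0.72Y + 675.2
0.28Y = 1019.2, so Y = 1019.2/0.28 = 3640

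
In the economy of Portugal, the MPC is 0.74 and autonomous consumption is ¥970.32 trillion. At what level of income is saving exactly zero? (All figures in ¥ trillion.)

Y = 3732

At break-even, C = Y: 970.32 + 0.74Y = Y
0.26Y = 970.32, so Y = 970.32/0.26 = 3732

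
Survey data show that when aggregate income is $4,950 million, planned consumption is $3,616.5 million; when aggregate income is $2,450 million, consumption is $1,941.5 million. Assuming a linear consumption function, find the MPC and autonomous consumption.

MPC = 0.67; a = 300

MPC = ΔC/ΔY = (3616.5 − 1941.5)/(4950 − 2450) = 1675/2500 = 0.67
a = C − MPC·Y = 1941.5 − 0.67(2450) = 1941.5 − 1641.5 = 300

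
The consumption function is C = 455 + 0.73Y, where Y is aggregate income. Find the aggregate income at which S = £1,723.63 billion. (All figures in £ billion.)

S = Y − C = -455 + 0.27Y
-455 + 0.27Y = 1723.63, so 0.27Y = 2178.63 and Y = 8069

Y = 8069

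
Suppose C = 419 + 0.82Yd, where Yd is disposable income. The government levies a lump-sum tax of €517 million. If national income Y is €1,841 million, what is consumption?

Yd = Y − T = 1841 − 517 = 1324
C = 419 + 0.82(1324) = 419 + 1085.68 = 1504.68

C = 1504.68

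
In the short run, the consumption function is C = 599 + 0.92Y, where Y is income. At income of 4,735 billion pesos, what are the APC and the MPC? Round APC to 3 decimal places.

MPC = 0.92 (the slope of the consumption function)
C = 599 + 0.92(4735) = 4955.2, so APC = 4955.2/4735 = 1.047

APC = 1.047; MPC = 0.92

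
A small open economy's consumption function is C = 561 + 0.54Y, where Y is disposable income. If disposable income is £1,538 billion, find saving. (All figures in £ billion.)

C = 561 + 0.54(1538) = 561 + 830.52 = 1391.52
S = Y − C = 1538 − 1391.52 = 146.48

S = 146.48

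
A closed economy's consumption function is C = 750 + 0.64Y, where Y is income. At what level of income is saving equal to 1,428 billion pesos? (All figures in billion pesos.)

Y = 6050

S = Y − C = -750 + 0.36Y
-750 + 0.36Y = 1428, so 0.36Y = 2178 and Y = 6050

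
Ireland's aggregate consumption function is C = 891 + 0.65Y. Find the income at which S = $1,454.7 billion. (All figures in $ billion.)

Y = 6702

S = Y − C = -891 + 0.35Y
-891 + 0.35Y = 1454.7, so 0.35Y = 2345.7 and Y = 6702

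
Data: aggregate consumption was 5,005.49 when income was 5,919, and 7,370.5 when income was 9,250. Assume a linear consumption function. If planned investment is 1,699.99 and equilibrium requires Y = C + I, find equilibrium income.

MPC = (7370.5 − 5005.49)/(9250 − 5919) = 2365.01/3331 = 0.71
a = 5005.49 − 0.71(5919) = 803
Equilibrium: Y = 803 + 0.71Y + 1699.99
0.29Y = 2502.99, so Y = 2502.99/0.29 = 8631

Y = 8631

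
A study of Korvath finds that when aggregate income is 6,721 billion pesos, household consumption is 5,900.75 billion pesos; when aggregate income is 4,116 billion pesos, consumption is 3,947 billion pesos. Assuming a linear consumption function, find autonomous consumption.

a = 860

MPC = ΔC/ΔY = (5900.75 − 3947)/(6721 − 4116) = 1953.75/2605 = 0.75
a = C − MPC·Y = 3947 − 0.75(4116) = 3947 − 3087 = 860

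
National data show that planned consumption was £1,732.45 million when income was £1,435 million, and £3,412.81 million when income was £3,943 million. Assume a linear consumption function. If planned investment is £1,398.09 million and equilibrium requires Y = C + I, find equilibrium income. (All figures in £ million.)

MPC = (3412.81 − 1732.45)/(3943 − 1435) = 1680.36/2508 = 0.67
a = 1732.45 − 0.67(1435) = 771
Equilibrium: Y = 771 + 0.67Y + 1398.09
0.33Y = 2169.09, so Y = 2169.09/0.33 = 6573

Y = 6573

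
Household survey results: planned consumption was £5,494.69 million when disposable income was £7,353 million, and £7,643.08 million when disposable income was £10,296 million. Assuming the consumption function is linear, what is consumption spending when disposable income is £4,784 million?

MPC = (7643.08 − 5494.69)/(10296 − 7353) = 2148.39/2943 = 0.73
a = 5494.69 − 0.73(7353) = 5494.69 − 5367.69 = 127
C = 127 + 0.73(4784) = 127 + 3492.32 = 3619.32

C = 3619.32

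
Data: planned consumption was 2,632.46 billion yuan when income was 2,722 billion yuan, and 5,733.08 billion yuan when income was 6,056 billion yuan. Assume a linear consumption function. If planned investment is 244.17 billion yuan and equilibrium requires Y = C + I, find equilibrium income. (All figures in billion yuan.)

MPC = (5733.08 − 2632.46)/(6056 − 2722) = 3100.62/3334 = 0.93
a = 2632.46 − 0.93(2722) = 101
Equilibrium: Y = 101 + 0.93Y + 244.17
0.07Y = 345.17, so Y = 345.17/0.07 = 4931

Y = 4931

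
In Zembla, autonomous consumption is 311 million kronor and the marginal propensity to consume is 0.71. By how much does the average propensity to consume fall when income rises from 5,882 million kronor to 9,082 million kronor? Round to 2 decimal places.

At Y = 5882: C = 311 + 0.71(5882) = 4487.22, APC = 4487.22/5882 = 0.763
At Y = 9082: C = 6759.22, APC = 6759.22/9082 = 0.744
Fall in APC = 0.763 − 0.744 = 0.019 ≈ 0.02

ΔAPC = 0.02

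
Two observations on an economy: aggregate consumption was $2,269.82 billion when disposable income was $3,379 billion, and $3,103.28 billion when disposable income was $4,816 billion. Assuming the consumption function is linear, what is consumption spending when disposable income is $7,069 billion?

C = 4410.02

MPC = (3103.28 − 2269.82)/(4816 − 3379) = 833.46/1437 = 0.58
a = 2269.82 − 0.58(3379) = 2269.82 − 1959.82 = 310
C = 310 + 0.58(7069) = 310 + 4100.02 = 4410.02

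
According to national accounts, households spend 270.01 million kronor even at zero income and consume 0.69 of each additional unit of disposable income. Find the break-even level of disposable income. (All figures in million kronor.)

Y = 871

At break-even, C = Y: 270.01 + 0.69Y = Y
0.31Y = 270.01, so Y = 270.01/0.31 = 871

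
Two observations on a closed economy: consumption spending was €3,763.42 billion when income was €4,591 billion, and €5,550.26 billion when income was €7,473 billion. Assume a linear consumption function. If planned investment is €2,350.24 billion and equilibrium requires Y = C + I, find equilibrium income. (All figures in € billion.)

MPC = (5550.26 − 3763.42)/(7473 − 4591) = 1786.84/2882 = 0.62
a = 3763.42 − 0.62(4591) = 917
Equilibrium: Y = 917 + 0.62Y + 2350.24
0.38Y = 3267.24, so Y = 3267.24/0.38 = 8598

Y = 8598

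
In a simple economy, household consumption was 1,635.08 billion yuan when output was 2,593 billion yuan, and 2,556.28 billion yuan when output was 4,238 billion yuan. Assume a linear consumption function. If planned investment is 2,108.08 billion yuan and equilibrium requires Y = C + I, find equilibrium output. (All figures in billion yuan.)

MPC = (2556.28 − 1635.08)/(4238 − 2593) = 921.2/1645 = 0.56
a = 1635.08 − 0.56(2593) = 183
Equilibrium: Y = 183 + 0.56Y + 2108.08
0.44Y = 2291.08, so Y = 2291.08/0.44 = 5207

Y = 5207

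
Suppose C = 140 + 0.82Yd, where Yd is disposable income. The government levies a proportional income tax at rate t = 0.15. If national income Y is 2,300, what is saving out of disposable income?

S = 211.9

Yd = (1 − 0.15)(2300) = 0.85(2300) = 1955
C = 140 + 0.82(1955) = 140 + 1603.1 = 1743.1
S = Yd − C = 1955 − 1743.1 = 211.9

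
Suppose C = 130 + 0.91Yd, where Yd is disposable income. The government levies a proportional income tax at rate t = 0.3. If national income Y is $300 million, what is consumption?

C = 321.1

Yd = (1 − 0.3)(300) = 0.7(300) = 210
C = 130 + 0.91(210) = 130 + 191.1 = 321.1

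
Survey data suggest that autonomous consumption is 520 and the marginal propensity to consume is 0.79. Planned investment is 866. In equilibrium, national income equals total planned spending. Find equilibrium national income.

Y = C + I = 520 + 0.79Y + 866
Y − 0.79Y = 1386
0.21Y = 1386, so Y = 1386/0.21 = 6600

Y = 6600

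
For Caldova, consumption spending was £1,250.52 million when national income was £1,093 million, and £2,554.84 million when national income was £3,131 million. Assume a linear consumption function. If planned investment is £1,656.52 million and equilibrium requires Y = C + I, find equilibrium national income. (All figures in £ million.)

Y = 6132

MPC = (2554.84 − 1250.52)/(3131 − 1093) = 1304.32/2038 = 0.64
a = 1250.52 − 0.64(1093) = 551
Equilibrium: Y = 551 + 0.64Y + 1656.52
0.36Y = 2207.52, so Y = 2207.52/0.36 = 6132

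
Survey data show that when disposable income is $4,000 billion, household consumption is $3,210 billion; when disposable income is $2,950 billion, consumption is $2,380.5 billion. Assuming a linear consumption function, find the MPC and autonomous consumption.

MPC = 0.79; a = 50

MPC = ΔC/ΔY = (3210 − 2380.5)/(4000 − 2950) = 829.5/1050 = 0.79
a = C − MPC·Y = 2380.5 − 0.79(2950) = 2380.5 − 2330.5 = 50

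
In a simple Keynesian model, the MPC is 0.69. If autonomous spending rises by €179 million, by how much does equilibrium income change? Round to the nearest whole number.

ΔY ≈ 577

The multiplier is 1/(1 − MPC) = 1/0.31.
ΔY = 179/0.31 = 577.42 ≈ 577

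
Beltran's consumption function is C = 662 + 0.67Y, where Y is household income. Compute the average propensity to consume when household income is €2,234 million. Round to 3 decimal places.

C = 662 + 0.67(2234) = 2158.78
APC = C/Y = 2158.78/2234 = 0.966

APC = 0.966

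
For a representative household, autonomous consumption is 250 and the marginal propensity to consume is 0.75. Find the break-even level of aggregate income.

Y = 1000

At break-even, C = Y: 250 + 0.75Y = Y
0.25Y = 250, so Y = 250/0.25 = 1000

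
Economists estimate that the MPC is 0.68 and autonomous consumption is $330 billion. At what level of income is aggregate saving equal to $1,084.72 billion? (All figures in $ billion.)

S = Y − C = -330 + 0.32Y
-330 + 0.32Y = 1084.72, so 0.32Y = 1414.72 and Y = 4421

Y = 4421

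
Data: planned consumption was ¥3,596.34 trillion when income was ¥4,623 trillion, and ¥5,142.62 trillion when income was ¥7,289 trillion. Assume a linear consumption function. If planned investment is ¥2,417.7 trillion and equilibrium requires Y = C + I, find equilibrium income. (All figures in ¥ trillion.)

Y = 7935

MPC = (5142.62 − 3596.34)/(7289 − 4623) = 1546.28/2666 = 0.58
a = 3596.34 − 0.58(4623) = 915
Equilibrium: Y = 915 + 0.58Y + 2417.7
0.42Y = 3332.7, so Y = 3332.7/0.42 = 7935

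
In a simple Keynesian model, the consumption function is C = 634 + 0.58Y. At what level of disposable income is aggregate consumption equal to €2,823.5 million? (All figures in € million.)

Y = 3775

634 + 0.58Y = 2823.5
0.58Y = 2189.5, so Y = 2189.5/0.58 = 3775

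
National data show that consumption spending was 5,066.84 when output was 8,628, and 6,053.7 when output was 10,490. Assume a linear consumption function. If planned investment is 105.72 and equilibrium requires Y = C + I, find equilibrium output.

Y = 1276

MPC = (6053.7 − 5066.84)/(10490 − 8628) = 986.86/1862 = 0.53
a = 5066.84 − 0.53(8628) = 494
Equilibrium: Y = 494 + 0.53Y + 105.72
0.47Y = 599.72, so Y = 599.72/0.47 = 1276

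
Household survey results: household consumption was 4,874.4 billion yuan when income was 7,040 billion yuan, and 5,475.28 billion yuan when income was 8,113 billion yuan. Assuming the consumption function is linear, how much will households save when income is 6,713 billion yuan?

MPC = (5475.28 − 4874.4)/(8113 − 7040) = 600.88/1073 = 0.56
a = 4874.4 − 0.56(7040) = 4874.4 − 3942.4 = 932
C = 932 + 0.56(6713) = 4691.28
S = 6713 − 4691.28 = 2021.72

S = 2021.72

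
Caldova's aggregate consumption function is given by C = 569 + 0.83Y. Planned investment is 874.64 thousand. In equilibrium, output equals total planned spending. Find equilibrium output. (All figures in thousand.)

Y = C + I = 569 + 0.83Y + 874.64
Y − 0.83Y = 1443.64
0.17Y = 1443.64, so Y = 1443.64/0.17 = 8492

Y = 8492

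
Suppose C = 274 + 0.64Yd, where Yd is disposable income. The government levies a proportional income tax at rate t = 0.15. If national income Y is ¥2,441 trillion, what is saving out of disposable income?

S = 472.946

Yd = (1 − 0.15)(2441) = 0.85(2441) = 2074.85
C = 274 + 0.64(2074.85) = 274 + 1327.904 = 1601.904
S = Yd − C = 2074.85 − 1601.904 = 472.946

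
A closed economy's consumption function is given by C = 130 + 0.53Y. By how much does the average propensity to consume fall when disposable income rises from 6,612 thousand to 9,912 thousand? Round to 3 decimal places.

At Y = 6612: C = 130 + 0.53(6612) = 3634.36, APC = 3634.36/6612 = 0.5497
At Y = 9912: C = 5383.36, APC = 5383.36/9912 = 0.5431
Fall in APC = 0.5497 − 0.5431 = 0.0066 ≈ 0.007

ΔAPC = 0.007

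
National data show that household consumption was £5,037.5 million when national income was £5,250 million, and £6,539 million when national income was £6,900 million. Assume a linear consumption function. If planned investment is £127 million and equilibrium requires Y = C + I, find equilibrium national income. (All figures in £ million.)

MPC = (6539 − 5037.5)/(6900 − 5250) = 1501.5/1650 = 0.91
a = 5037.5 − 0.91(5250) = 260
Equilibrium: Y = 260 + 0.91Y + 127
0.09Y = 387, so Y = 387/0.09 = 4300

Y = 4300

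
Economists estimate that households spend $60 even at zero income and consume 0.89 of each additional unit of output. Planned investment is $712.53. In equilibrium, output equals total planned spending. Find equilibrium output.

Y = 7023

Y = C + I = 60 + 0.89Y + 712.53
Y − 0.89Y = 772.53
0.11Y = 772.53, so Y = 772.53/0.11 = 7023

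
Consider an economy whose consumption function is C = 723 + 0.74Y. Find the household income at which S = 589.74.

Y = 5049

S = Y − C = -723 + 0.26Y
-723 + 0.26Y = 589.74, so 0.26Y = 1312.74 and Y = 5049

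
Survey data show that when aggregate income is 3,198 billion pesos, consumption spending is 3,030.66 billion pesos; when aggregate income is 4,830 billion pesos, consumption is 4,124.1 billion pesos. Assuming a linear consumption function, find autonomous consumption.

MPC = ΔC/ΔY = (4124.1 − 3030.66)/(4830 − 3198) = 1093.44/1632 = 0.67
a = C − MPC·Y = 3030.66 − 0.67(3198) = 3030.66 − 2142.66 = 888

a = 888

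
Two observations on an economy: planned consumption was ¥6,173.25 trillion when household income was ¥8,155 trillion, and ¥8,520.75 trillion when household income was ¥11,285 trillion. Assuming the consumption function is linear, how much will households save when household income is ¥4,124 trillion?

S = 974

MPC = (8520.75 − 6173.25)/(11285 − 8155) = 2347.5/3130 = 0.75
a = 6173.25 − 0.75(8155) = 6173.25 − 6116.25 = 57
C = 57 + 0.75(4124) = 3150
S = 4124 − 3150 = 974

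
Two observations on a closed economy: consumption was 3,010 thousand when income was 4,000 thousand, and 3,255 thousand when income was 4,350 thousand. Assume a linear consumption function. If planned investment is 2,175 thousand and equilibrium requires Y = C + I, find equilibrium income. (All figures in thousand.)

Y = 7950

MPC = (3255 − 3010)/(4350 − 4000) = 245/350 = 0.7
a = 3010 − 0.7(4000) = 210
Equilibrium: Y = 210 + 0.7Y + 2175
0.3Y = 2385, so Y = 2385/0.3 = 7950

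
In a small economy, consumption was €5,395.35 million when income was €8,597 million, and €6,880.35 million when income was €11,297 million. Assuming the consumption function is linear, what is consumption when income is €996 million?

C = 1214.8

MPC = (6880.35 − 5395.35)/(11297 − 8597) = 1485/2700 = 0.55
a = 5395.35 − 0.55(8597) = 5395.35 − 4728.35 = 667
C = 667 + 0.55(996) = 667 + 547.8 = 1214.8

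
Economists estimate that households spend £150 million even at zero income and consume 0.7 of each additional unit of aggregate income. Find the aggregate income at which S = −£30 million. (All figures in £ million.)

Y = 400

S = Y − C = -150 + 0.3Y
-150 + 0.3Y = -30, so 0.3Y = 120 and Y = 400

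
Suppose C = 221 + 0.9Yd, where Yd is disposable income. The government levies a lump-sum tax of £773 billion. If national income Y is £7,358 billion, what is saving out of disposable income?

Yd = Y − T = 7358 − 773 = 6585
C = 221 + 0.9(6585) = 221 + 5926.5 = 6147.5
S = Yd − C = 6585 − 6147.5 = 437.5

S = 437.5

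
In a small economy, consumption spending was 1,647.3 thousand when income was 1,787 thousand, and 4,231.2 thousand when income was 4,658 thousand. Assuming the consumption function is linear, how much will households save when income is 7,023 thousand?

S = 663.3

MPC = (4231.2 − 1647.3)/(4658 − 1787) = 2583.9/2871 = 0.9
a = 1647.3 − 0.9(1787) = 1647.3 − 1608.3 = 39
C = 39 + 0.9(7023) = 6359.7
S = 7023 − 6359.7 = 663.3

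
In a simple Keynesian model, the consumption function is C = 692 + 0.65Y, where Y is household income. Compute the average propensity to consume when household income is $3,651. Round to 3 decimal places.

C = 692 + 0.65(3651) = 3065.15
APC = C/Y = 3065.15/3651 = 0.840

APC = 0.840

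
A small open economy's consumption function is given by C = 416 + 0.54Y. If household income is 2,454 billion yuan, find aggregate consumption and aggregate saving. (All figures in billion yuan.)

C = 416 + 0.54(2454) = 416 + 1325.16 = 1741.16
S = Y − C = 2454 − 1741.16 = 712.84

C = 1741.16; S = 712.84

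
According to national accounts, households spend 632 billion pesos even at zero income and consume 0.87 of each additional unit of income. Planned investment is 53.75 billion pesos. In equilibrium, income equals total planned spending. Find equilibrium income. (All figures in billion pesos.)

Y = 5275

Y = C + I = 632 + 0.87Y + 53.75
Y − 0.87Y = 685.75
0.13Y = 685.75, so Y = 685.75/0.13 = 5275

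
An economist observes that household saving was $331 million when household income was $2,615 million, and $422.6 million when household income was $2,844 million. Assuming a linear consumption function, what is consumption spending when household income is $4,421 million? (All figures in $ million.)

MPS = ΔS/ΔY = (422.6 − 331)/(2844 − 2615) = 91.6/229 = 0.4
MPC = 1 − MPS = 0.6
Autonomous saving = 331 − 0.4(2615) = -715, so a = 715
C = 715 + 0.6(4421) = 715 + 2652.6 = 3367.6

C = 3367.6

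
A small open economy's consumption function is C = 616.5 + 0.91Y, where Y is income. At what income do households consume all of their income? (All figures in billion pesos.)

At break-even, C = Y: 616.5 + 0.91Y = Y
0.09Y = 616.5, so Y = 616.5/0.09 = 6850

Y = 6850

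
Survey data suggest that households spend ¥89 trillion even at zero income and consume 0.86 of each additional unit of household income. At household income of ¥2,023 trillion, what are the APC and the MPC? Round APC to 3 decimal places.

APC = 0.904; MPC = 0.86

MPC = 0.86 (the slope of the consumption function)
C = 89 + 0.86(2023) = 1828.78, so APC = 1828.78/2023 = 0.904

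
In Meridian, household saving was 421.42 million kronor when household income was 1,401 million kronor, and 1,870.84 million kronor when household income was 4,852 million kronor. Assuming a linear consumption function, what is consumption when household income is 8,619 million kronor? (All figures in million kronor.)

MPS = ΔS/ΔY = (1870.84 − 421.42)/(4852 − 1401) = 1449.42/3451 = 0.42
MPC = 1 − MPS = 0.58
Autonomous saving = 421.42 − 0.42(1401) = -167, so a = 167
C = 167 + 0.58(8619) = 167 + 4999.02 = 5166.02

C = 5166.02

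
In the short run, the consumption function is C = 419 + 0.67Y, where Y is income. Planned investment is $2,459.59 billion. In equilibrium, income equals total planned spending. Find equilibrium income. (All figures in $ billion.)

Y = C + I = 419 + 0.67Y + 2459.59
Y − 0.67Y = 2878.59
0.33Y = 2878.59, so Y = 2878.59/0.33 = 8723

Y = 8723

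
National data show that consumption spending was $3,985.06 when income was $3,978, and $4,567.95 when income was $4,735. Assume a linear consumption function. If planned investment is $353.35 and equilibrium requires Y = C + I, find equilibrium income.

Y = 5545

MPC = (4567.95 − 3985.06)/(4735 − 3978) = 582.89/757 = 0.77
a = 3985.06 − 0.77(3978) = 922
Equilibrium: Y = 922 + 0.77Y + 353.35
0.23Y = 1275.35, so Y = 1275.35/0.23 = 5545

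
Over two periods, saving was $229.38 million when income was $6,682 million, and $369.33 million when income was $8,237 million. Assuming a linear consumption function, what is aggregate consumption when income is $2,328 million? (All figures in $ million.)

C = 2490.48

MPS = ΔS/ΔY = (369.33 − 229.38)/(8237 − 6682) = 139.95/1555 = 0.09
MPC = 1 − MPS = 0.91
Autonomous saving = 229.38 − 0.09(6682) = -372, so a = 372
C = 372 + 0.91(2328) = 372 + 2118.48 = 2490.48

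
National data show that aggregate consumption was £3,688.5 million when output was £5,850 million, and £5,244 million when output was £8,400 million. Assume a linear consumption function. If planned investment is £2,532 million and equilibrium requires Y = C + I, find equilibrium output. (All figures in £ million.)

Y = 6800

MPC = (5244 − 3688.5)/(8400 − 5850) = 1555.5/2550 = 0.61
a = 3688.5 − 0.61(5850) = 120
Equilibrium: Y = 120 + 0.61Y + 2532
0.39Y = 2652, so Y = 2652/0.39 = 6800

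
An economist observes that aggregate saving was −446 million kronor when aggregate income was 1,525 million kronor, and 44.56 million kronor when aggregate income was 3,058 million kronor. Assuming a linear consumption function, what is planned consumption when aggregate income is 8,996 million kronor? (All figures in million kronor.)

C = 7051.28

MPS = ΔS/ΔY = (44.56 − (-446))/(3058 − 1525) = 490.56/1533 = 0.32
MPC = 1 − MPS = 0.68
Autonomous saving = -446 − 0.32(1525) = -934, so a = 934
C = 934 + 0.68(8996) = 934 + 6117.28 = 7051.28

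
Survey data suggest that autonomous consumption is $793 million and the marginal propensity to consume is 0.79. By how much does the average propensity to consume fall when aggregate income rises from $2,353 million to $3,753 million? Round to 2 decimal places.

ΔAPC = 0.13

At Y = 2353: C = 793 + 0.79(2353) = 2651.87, APC = 2651.87/2353 = 1.127
At Y = 3753: C = 3757.87, APC = 3757.87/3753 = 1.001
Fall in APC = 1.127 − 1.001 = 0.126 ≈ 0.13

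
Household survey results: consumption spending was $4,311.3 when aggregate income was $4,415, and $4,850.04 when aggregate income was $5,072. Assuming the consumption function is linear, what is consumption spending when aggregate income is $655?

MPC = (4850.04 − 4311.3)/(5072 − 4415) = 538.74/657 = 0.82
a = 4311.3 − 0.82(4415) = 4311.3 − 3620.3 = 691
C = 691 + 0.82(655) = 691 + 537.1 = 1228.1

C = 1228.1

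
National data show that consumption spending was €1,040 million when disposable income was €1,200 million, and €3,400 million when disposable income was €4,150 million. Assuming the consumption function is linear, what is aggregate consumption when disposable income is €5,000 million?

MPC = (3400 − 1040)/(4150 − 1200) = 2360/2950 = 0.8
a = 1040 − 0.8(1200) = 1040 − 960 = 80
C = 80 + 0.8(5000) = 80 + 4000 = 4080

C = 4080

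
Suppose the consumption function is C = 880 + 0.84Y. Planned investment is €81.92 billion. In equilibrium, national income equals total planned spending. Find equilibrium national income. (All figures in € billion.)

Y = 6012

Y = C + I = 880 + 0.84Y + 81.92
Y − 0.84Y = 961.92
0.16Y = 961.92, so Y = 961.92/0.16 = 6012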